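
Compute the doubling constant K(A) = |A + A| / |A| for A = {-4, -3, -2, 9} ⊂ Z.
K = |A + A| / |A| = 9/4

Enumerate A + A = {a + b : a, b ∈ A}. With |A| = 4, there are |A|^2 = 16 ordered sum pairs; collecting distinct values, A + A = {-8, -7, -6, -5, -4, 5, 6, 7, 18}, so |A + A| = 9. Thus K = 9/4. For comparison, the minimum possible |A + A| over all 4-element sets is 2·4 − 1 = 7 (so min K = 7/4), attained only by arithmetic progressions.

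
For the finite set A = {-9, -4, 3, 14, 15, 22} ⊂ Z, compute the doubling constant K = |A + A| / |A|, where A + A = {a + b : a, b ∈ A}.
K = |A + A| / |A| = 19/6

Enumerate A + A = {a + b : a, b ∈ A}. With |A| = 6, there are |A|^2 = 36 ordered sum pairs; collecting distinct values, A + A = {-18, -13, -8, -6, -1, 5, 6, 10, 11, 13, 17, 18, 25, 28, 29, 30, 36, 37, 44}, so |A + A| = 19. Thus K = 19/6. For comparison, the minimum possible |A + A| over all 6-element sets is 2·6 − 1 = 11 (so min K = 11/6), attained only by arithmetic progressions.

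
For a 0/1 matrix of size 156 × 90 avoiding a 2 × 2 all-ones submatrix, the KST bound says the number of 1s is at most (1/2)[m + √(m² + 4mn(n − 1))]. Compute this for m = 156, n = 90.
z(156, 90; 2, 2) ≤ (1/2)[156 + √(156² + 4·156·90·89)] = (1/2)[156 + √5022576] = 1198.5552

Kővári–Sós–Turán: let r_1, ..., r_156 be the row sums and z = Σ r_i the total number of 1s. Each pair of columns can share at most one row with both entries 1 (else a 2×2 all-ones block appears), so Σ_i C(r_i, 2) ≤ C(90, 2) = 4005. By convexity Σ_i C(r_i, 2) ≥ 156·C(z/156, 2) = z(z − 156)/(2·156), giving z² − 156z − 156·90·89 ≤ 0 and hence z ≤ (1/2)[156 + √(24336 + 4·1249560)] = (1/2)[156 + √5022576] ≈ (1/2)(156 + 2241.1104) = 1198.5552.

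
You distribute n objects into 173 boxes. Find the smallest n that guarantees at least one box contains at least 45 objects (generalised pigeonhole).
n = (45 − 1)·173 + 1 = 7613

By the generalised pigeonhole principle, to guarantee some box contains ≥ r objects we need more than (r − 1) · k objects total. Threshold: n = (r − 1) · k + 1. With r = 45 and k = 173: n = 44 · 173 + 1 = 7612 + 1 = 7613. For n = 7612 = 44 · 173, we can put exactly 44 objects in every box, avoiding 45 in any single one — so 7613 is tight.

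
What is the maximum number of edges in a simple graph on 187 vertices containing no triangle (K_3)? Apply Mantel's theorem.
ex(187, K_3) = ⌊187^2/4⌋ = 8742

Mantel (1907): a triangle-free graph on n vertices has at most ⌊n^2/4⌋ edges, with equality for the complete bipartite graph K_{⌊n/2⌋, ⌈n/2⌉}. For n = 187: ⌊187^2/4⌋ = ⌊34969/4⌋ = 8742. The extremal graph is K_{93, 94}, which has 93·94 = 8742 edges.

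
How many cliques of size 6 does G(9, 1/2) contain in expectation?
E[# K_6] = C(9, 6) · (1/2)^C(6, 2) = 84 / 2^15 = 21/8192 ≈ 0.002563

For each 6-subset S of vertices (there are C(9, 6) = 84 such S), let X_S = 1 if S induces a K_6 (all C(6, 2) = 15 edges present). Then P(X_S = 1) = (1/2)^15 = 1/32768. By linearity of expectation, E[# K_6] = C(9, 6) · (1/2)^15 = 84 / 32768 = 21/8192 ≈ 0.002563.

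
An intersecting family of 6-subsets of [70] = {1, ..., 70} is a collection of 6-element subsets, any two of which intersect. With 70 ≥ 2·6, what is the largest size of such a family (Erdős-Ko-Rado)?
max |F| = C(69, 5) = 11238513

Erdős-Ko-Rado (1961): when n ≥ 2k, max |F| = C(n−1, k−1). The bound is attained by the star {A : i ∈ A} for any fixed i ∈ [n]. Here C(70−1, 6−1) = C(69, 5) = 11238513.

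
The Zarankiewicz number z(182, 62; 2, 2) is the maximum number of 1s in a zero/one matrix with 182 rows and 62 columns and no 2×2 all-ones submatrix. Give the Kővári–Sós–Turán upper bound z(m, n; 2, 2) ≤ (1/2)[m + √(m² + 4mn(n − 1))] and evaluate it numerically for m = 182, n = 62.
z(182, 62; 2, 2) ≤ (1/2)[182 + √(182² + 4·182·62·61)] = (1/2)[182 + √2786420] = 925.6287

Kővári–Sós–Turán: let r_1, ..., r_182 be the row sums and z = Σ r_i the total number of 1s. Each pair of columns can share at most one row with both entries 1 (else a 2×2 all-ones block appears), so Σ_i C(r_i, 2) ≤ C(62, 2) = 1891. By convexity Σ_i C(r_i, 2) ≥ 182·C(z/182, 2) = z(z − 182)/(2·182), giving z² − 182z − 182·62·61 ≤ 0 and hence z ≤ (1/2)[182 + √(33124 + 4·688324)] = (1/2)[182 + √2786420] ≈ (1/2)(182 + 1669.2573) = 925.6287.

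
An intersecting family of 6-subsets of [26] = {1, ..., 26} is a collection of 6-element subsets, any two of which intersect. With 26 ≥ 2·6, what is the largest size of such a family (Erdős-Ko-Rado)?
max |F| = C(25, 5) = 53130

Erdős-Ko-Rado (1961): when n ≥ 2k, max |F| = C(n−1, k−1). The bound is attained by the star {A : i ∈ A} for any fixed i ∈ [n]. Here C(26−1, 6−1) = C(25, 5) = 53130.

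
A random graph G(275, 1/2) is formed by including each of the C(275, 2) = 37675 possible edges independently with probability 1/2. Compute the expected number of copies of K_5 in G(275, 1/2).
E[# K_5] = C(275, 5) · (1/2)^C(5, 2) = 12635803180 / 2^10 = 3158950795/256 ≈ 12339651.542969

For each 5-subset S of vertices (there are C(275, 5) = 12635803180 such S), let X_S = 1 if S induces a K_5 (all C(5, 2) = 10 edges present). Then P(X_S = 1) = (1/2)^10 = 1/1024. By linearity of expectation, E[# K_5] = C(275, 5) · (1/2)^10 = 12635803180 / 1024 = 3158950795/256 ≈ 12339651.542969.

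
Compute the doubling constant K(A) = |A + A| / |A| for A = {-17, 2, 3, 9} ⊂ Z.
K = |A + A| / |A| = 10/4 = 5/2

Enumerate A + A = {a + b : a, b ∈ A}. With |A| = 4, there are |A|^2 = 16 ordered sum pairs; collecting distinct values, A + A = {-34, -15, -14, -8, 4, 5, 6, 11, 12, 18}, so |A + A| = 10. Thus K = 10/4 = 5/2. For comparison, the minimum possible |A + A| over all 4-element sets is 2·4 − 1 = 7 (so min K = 7/4), attained only by arithmetic progressions.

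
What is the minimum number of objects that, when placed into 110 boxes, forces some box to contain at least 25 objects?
n = (25 − 1)·110 + 1 = 2641

By the generalised pigeonhole principle, to guarantee some box contains ≥ r objects we need more than (r − 1) · k objects total. Threshold: n = (r − 1) · k + 1. With r = 25 and k = 110: n = 24 · 110 + 1 = 2640 + 1 = 2641. For n = 2640 = 24 · 110, we can put exactly 24 objects in every box, avoiding 25 in any single one — so 2641 is tight.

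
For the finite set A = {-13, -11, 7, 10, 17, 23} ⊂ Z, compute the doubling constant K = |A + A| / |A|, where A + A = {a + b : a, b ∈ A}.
K = |A + A| / |A| = 21/6 = 7/2

Enumerate A + A = {a + b : a, b ∈ A}. With |A| = 6, there are |A|^2 = 36 ordered sum pairs; collecting distinct values, A + A = {-26, -24, -22, -6, -4, -3, -1, 4, 6, 10, 12, 14, 17, 20, 24, 27, 30, 33, 34, 40, 46}, so |A + A| = 21. Thus K = 21/6 = 7/2. For comparison, the minimum possible |A + A| over all 6-element sets is 2·6 − 1 = 11 (so min K = 11/6), attained only by arithmetic progressions.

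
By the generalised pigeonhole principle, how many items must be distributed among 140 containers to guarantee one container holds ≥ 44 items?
n = (44 − 1)·140 + 1 = 6021

By the generalised pigeonhole principle, to guarantee some box contains ≥ r objects we need more than (r − 1) · k objects total. Threshold: n = (r − 1) · k + 1. With r = 44 and k = 140: n = 43 · 140 + 1 = 6020 + 1 = 6021. For n = 6020 = 43 · 140, we can put exactly 43 objects in every box, avoiding 44 in any single one — so 6021 is tight.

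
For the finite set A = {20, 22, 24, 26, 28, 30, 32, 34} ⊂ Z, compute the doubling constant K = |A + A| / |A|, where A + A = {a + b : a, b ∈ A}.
K = |A + A| / |A| = 15/8

Enumerate A + A = {a + b : a, b ∈ A}. With |A| = 8, there are |A|^2 = 64 ordered sum pairs; collecting distinct values, A + A = {40, 42, 44, 46, 48, 50, 52, 54, 56, 58, 60, 62, 64, 66, 68}, so |A + A| = 15. Thus K = 15/8. Here |A + A| = 2|A| − 1 = 15, the minimum possible — so K = 15/8 is minimal, which holds iff A is an arithmetic progression.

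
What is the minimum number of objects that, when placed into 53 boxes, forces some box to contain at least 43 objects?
n = (43 − 1)·53 + 1 = 2227

By the generalised pigeonhole principle, to guarantee some box contains ≥ r objects we need more than (r − 1) · k objects total. Threshold: n = (r − 1) · k + 1. With r = 43 and k = 53: n = 42 · 53 + 1 = 2226 + 1 = 2227. For n = 2226 = 42 · 53, we can put exactly 42 objects in every box, avoiding 43 in any single one — so 2227 is tight.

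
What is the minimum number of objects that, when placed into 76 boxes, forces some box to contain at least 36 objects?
n = (36 − 1)·76 + 1 = 2661

By the generalised pigeonhole principle, to guarantee some box contains ≥ r objects we need more than (r − 1) · k objects total. Threshold: n = (r − 1) · k + 1. With r = 36 and k = 76: n = 35 · 76 + 1 = 2660 + 1 = 2661. For n = 2660 = 35 · 76, we can put exactly 35 objects in every box, avoiding 36 in any single one — so 2661 is tight.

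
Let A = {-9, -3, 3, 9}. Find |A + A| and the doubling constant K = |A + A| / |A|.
K = |A + A| / |A| = 7/4

Enumerate A + A = {a + b : a, b ∈ A}. With |A| = 4, there are |A|^2 = 16 ordered sum pairs; collecting distinct values, A + A = {-18, -12, -6, 0, 6, 12, 18}, so |A + A| = 7. Thus K = 7/4. Here |A + A| = 2|A| − 1 = 7, the minimum possible — so K = 7/4 is minimal, which holds iff A is an arithmetic progression.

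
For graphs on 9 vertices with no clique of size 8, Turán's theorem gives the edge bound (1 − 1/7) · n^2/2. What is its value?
Turán density bound = (6/7) · 9^2/2 = 243/7 ≈ 34.7143

Turán's theorem: ex(n, K_{r+1}) is achieved by the complete r-partite Turán graph T(n, r) with parts as balanced as possible, and is at most (1 − 1/r) · n^2/2. For r = 7, n = 9: the density bound is (6/7) · 81/2 = 243/7 ≈ 34.7143. The integer-valued extremum is e(T(9, 7)) = 34, which is strictly less than the density bound 243/7 since 7 ∤ 9 (the parts of T(9, 7) cannot all be equal).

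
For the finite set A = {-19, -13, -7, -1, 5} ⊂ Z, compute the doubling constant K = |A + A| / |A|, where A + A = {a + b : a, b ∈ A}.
K = |A + A| / |A| = 9/5

Enumerate A + A = {a + b : a, b ∈ A}. With |A| = 5, there are |A|^2 = 25 ordered sum pairs; collecting distinct values, A + A = {-38, -32, -26, -20, -14, -8, -2, 4, 10}, so |A + A| = 9. Thus K = 9/5. Here |A + A| = 2|A| − 1 = 9, the minimum possible — so K = 9/5 is minimal, which holds iff A is an arithmetic progression.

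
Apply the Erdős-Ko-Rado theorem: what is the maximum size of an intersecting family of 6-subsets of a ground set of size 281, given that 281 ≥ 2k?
max |F| = C(280, 5) = 13836130056

Erdős-Ko-Rado (1961): when n ≥ 2k, max |F| = C(n−1, k−1). The bound is attained by the star {A : i ∈ A} for any fixed i ∈ [n]. Here C(281−1, 6−1) = C(280, 5) = 13836130056.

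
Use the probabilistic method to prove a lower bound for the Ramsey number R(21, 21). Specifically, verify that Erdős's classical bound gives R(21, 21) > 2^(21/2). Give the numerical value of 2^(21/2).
2^(21/2) = 1448.1547; so R(21, 21) > 1448.1547

Colour each edge of K_n uniformly at random with red/blue. The expected number of monochromatic K_21 is C(n, 21) · 2 · 2^(−C(21,2)). If C(n, 21) · 2^(1 − C(21,2)) < 1, then with positive probability no monochromatic K_21 exists, so R(21, 21) > n. The standard estimate C(n, 21) ≤ n^21/21! shows this inequality holds whenever n ≤ 2^(21/2) (since 21! · 2^(C(21,2) − 1) > 2^(21^2/2) ≥ n^21). Hence R(21, 21) > 2^(21/2) = 1448.1547.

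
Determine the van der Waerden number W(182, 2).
W(182, 2) = 182 + 1 = 183

A 2-term AP is any pair of integers, so a monochromatic 2-AP exists iff some colour is used at least twice. With 182 colours, the colouring i ↦ i on {1, ..., 182} uses each colour once, avoiding any monochromatic pair, so W(182, 2) > 182. For {1, ..., 183}, pigeonhole forces two integers of the same colour, which form a monochromatic 2-AP. Hence W(182, 2) = 183.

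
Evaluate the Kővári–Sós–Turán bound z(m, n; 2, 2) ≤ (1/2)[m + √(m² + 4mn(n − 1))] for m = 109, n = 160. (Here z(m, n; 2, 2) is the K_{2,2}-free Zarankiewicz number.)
z(109, 160; 2, 2) ≤ (1/2)[109 + √(109² + 4·109·160·159)] = (1/2)[109 + √11103721] = 1720.6123

Kővári–Sós–Turán: let r_1, ..., r_109 be the row sums and z = Σ r_i the total number of 1s. Each pair of columns can share at most one row with both entries 1 (else a 2×2 all-ones block appears), so Σ_i C(r_i, 2) ≤ C(160, 2) = 12720. By convexity Σ_i C(r_i, 2) ≥ 109·C(z/109, 2) = z(z − 109)/(2·109), giving z² − 109z − 109·160·159 ≤ 0 and hence z ≤ (1/2)[109 + √(11881 + 4·2772960)] = (1/2)[109 + √11103721] ≈ (1/2)(109 + 3332.2246) = 1720.6123.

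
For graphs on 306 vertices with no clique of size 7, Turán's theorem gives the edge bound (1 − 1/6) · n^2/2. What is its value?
Turán density bound = (5/6) · 306^2/2 = 39015

Turán's theorem: ex(n, K_{r+1}) is achieved by the complete r-partite Turán graph T(n, r) with parts as balanced as possible, and is at most (1 − 1/r) · n^2/2. For r = 6, n = 306: the density bound is (5/6) · 93636/2 = 39015. Since 6 ∣ 306, the Turán graph T(306, 6) has parts of equal size 51, and its edge count e(T(306, 6)) = 39015 attains the density bound exactly.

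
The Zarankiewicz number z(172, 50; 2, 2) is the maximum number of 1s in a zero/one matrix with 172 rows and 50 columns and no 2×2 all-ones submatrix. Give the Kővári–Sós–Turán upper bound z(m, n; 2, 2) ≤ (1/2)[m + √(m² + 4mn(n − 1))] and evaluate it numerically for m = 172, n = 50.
z(172, 50; 2, 2) ≤ (1/2)[172 + √(172² + 4·172·50·49)] = (1/2)[172 + √1715184] = 740.8252

Kővári–Sós–Turán: let r_1, ..., r_172 be the row sums and z = Σ r_i the total number of 1s. Each pair of columns can share at most one row with both entries 1 (else a 2×2 all-ones block appears), so Σ_i C(r_i, 2) ≤ C(50, 2) = 1225. By convexity Σ_i C(r_i, 2) ≥ 172·C(z/172, 2) = z(z − 172)/(2·172), giving z² − 172z − 172·50·49 ≤ 0 and hence z ≤ (1/2)[172 + √(29584 + 4·421400)] = (1/2)[172 + √1715184] ≈ (1/2)(172 + 1309.6503) = 740.8252.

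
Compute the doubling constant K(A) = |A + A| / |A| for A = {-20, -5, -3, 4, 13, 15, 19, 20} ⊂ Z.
K = |A + A| / |A| = 32/8 = 4

Enumerate A + A = {a + b : a, b ∈ A}. With |A| = 8, there are |A|^2 = 64 ordered sum pairs; collecting distinct values, A + A = {-40, -25, -23, -16, -10, -8, -7, -6, -5, -1, 0, 1, 8, 10, 12, 14, 15, 16, 17, 19, 23, 24, 26, 28, 30, 32, 33, 34, 35, 38, 39, 40}, so |A + A| = 32. Thus K = 32/8 = 4. For comparison, the minimum possible |A + A| over all 8-element sets is 2·8 − 1 = 15 (so min K = 15/8), attained only by arithmetic progressions.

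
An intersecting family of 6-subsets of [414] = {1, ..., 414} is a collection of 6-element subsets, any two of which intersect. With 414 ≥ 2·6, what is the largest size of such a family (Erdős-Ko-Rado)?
max |F| = C(413, 5) = 97727099267

Erdős-Ko-Rado (1961): when n ≥ 2k, max |F| = C(n−1, k−1). The bound is attained by the star {A : i ∈ A} for any fixed i ∈ [n]. Here C(414−1, 6−1) = C(413, 5) = 97727099267.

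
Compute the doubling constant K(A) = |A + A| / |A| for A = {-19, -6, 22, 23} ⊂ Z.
K = |A + A| / |A| = 10/4 = 5/2

Enumerate A + A = {a + b : a, b ∈ A}. With |A| = 4, there are |A|^2 = 16 ordered sum pairs; collecting distinct values, A + A = {-38, -25, -12, 3, 4, 16, 17, 44, 45, 46}, so |A + A| = 10. Thus K = 10/4 = 5/2. For comparison, the minimum possible |A + A| over all 4-element sets is 2·4 − 1 = 7 (so min K = 7/4), attained only by arithmetic progressions.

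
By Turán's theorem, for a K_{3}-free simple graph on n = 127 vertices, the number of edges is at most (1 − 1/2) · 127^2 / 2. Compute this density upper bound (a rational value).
Turán density bound = (1/2) · 127^2/2 = 16129/4 ≈ 4032.25

Turán's theorem: ex(n, K_{r+1}) is achieved by the complete r-partite Turán graph T(n, r) with parts as balanced as possible, and is at most (1 − 1/r) · n^2/2. For r = 2, n = 127: the density bound is (1/2) · 16129/2 = 16129/4 ≈ 4032.25. The integer-valued extremum is e(T(127, 2)) = 4032, which is strictly less than the density bound 16129/4 since 2 ∤ 127 (the parts of T(127, 2) cannot all be equal).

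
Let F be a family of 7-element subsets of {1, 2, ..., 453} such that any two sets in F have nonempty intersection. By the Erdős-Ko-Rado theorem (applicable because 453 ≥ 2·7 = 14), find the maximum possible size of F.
max |F| = C(452, 6) = 11455838227680

The Erdős-Ko-Rado theorem states: for n ≥ 2k, an intersecting family of k-subsets of an n-element set has size at most C(n − 1, k − 1), with equality for 'star' families {A ⊆ [n] : |A| = k, i ∈ A} (fix an element i). For n = 453, k = 7: C(452, 6) = 11455838227680.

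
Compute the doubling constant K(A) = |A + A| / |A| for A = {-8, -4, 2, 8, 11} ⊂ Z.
K = |A + A| / |A| = 14/5

Enumerate A + A = {a + b : a, b ∈ A}. With |A| = 5, there are |A|^2 = 25 ordered sum pairs; collecting distinct values, A + A = {-16, -12, -8, -6, -2, 0, 3, 4, 7, 10, 13, 16, 19, 22}, so |A + A| = 14. Thus K = 14/5. For comparison, the minimum possible |A + A| over all 5-element sets is 2·5 − 1 = 9 (so min K = 9/5), attained only by arithmetic progressions.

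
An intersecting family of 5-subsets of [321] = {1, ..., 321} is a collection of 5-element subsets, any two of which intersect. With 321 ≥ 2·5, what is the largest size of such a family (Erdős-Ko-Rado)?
max |F| = C(320, 4) = 428761520

The Erdős-Ko-Rado theorem states: for n ≥ 2k, an intersecting family of k-subsets of an n-element set has size at most C(n − 1, k − 1), with equality for 'star' families {A ⊆ [n] : |A| = k, i ∈ A} (fix an element i). For n = 321, k = 5: C(320, 4) = 428761520.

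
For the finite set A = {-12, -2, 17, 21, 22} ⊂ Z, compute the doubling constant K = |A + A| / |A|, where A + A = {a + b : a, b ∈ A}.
K = |A + A| / |A| = 15/5 = 3

Enumerate A + A = {a + b : a, b ∈ A}. With |A| = 5, there are |A|^2 = 25 ordered sum pairs; collecting distinct values, A + A = {-24, -14, -4, 5, 9, 10, 15, 19, 20, 34, 38, 39, 42, 43, 44}, so |A + A| = 15. Thus K = 15/5 = 3. For comparison, the minimum possible |A + A| over all 5-element sets is 2·5 − 1 = 9 (so min K = 9/5), attained only by arithmetic progressions.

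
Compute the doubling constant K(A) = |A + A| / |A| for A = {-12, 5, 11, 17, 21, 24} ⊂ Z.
K = |A + A| / |A| = 20/6 = 10/3

Enumerate A + A = {a + b : a, b ∈ A}. With |A| = 6, there are |A|^2 = 36 ordered sum pairs; collecting distinct values, A + A = {-24, -7, -1, 5, 9, 10, 12, 16, 22, 26, 28, 29, 32, 34, 35, 38, 41, 42, 45, 48}, so |A + A| = 20. Thus K = 20/6 = 10/3. For comparison, the minimum possible |A + A| over all 6-element sets is 2·6 − 1 = 11 (so min K = 11/6), attained only by arithmetic progressions.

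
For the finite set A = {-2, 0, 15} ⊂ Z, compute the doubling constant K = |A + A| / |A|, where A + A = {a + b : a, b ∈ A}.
K = |A + A| / |A| = 6/3 = 2

Enumerate A + A = {a + b : a, b ∈ A}. With |A| = 3, there are |A|^2 = 9 ordered sum pairs; collecting distinct values, A + A = {-4, -2, 0, 13, 15, 30}, so |A + A| = 6. Thus K = 6/3 = 2. For comparison, the minimum possible |A + A| over all 3-element sets is 2·3 − 1 = 5 (so min K = 5/3), attained only by arithmetic progressions.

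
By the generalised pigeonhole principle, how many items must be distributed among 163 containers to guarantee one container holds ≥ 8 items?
n = (8 − 1)·163 + 1 = 1142

By the generalised pigeonhole principle, to guarantee some box contains ≥ r objects we need more than (r − 1) · k objects total. Threshold: n = (r − 1) · k + 1. With r = 8 and k = 163: n = 7 · 163 + 1 = 1141 + 1 = 1142. For n = 1141 = 7 · 163, we can put exactly 7 objects in every box, avoiding 8 in any single one — so 1142 is tight.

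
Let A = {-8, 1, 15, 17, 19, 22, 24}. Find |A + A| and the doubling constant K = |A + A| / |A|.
K = |A + A| / |A| = 24/7

Enumerate A + A = {a + b : a, b ∈ A}. With |A| = 7, there are |A|^2 = 49 ordered sum pairs; collecting distinct values, A + A = {-16, -7, 2, 7, 9, 11, 14, 16, 18, 20, 23, 25, 30, 32, 34, 36, 37, 38, 39, 41, 43, 44, 46, 48}, so |A + A| = 24. Thus K = 24/7. For comparison, the minimum possible |A + A| over all 7-element sets is 2·7 − 1 = 13 (so min K = 13/7), attained only by arithmetic progressions.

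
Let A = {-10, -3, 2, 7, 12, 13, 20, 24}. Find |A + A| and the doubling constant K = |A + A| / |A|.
K = |A + A| / |A| = 30/8 = 15/4

Enumerate A + A = {a + b : a, b ∈ A}. With |A| = 8, there are |A|^2 = 64 ordered sum pairs; collecting distinct values, A + A = {-20, -13, -8, -6, -3, -1, 2, 3, 4, 9, 10, 14, 15, 17, 19, 20, 21, 22, 24, 25, 26, 27, 31, 32, 33, 36, 37, 40, 44, 48}, so |A + A| = 30. Thus K = 30/8 = 15/4. For comparison, the minimum possible |A + A| over all 8-element sets is 2·8 − 1 = 15 (so min K = 15/8), attained only by arithmetic progressions.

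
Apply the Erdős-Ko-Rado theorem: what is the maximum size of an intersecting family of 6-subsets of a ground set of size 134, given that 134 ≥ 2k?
max |F| = C(133, 5) = 321402081

Erdős-Ko-Rado (1961): when n ≥ 2k, max |F| = C(n−1, k−1). The bound is attained by the star {A : i ∈ A} for any fixed i ∈ [n]. Here C(134−1, 6−1) = C(133, 5) = 321402081.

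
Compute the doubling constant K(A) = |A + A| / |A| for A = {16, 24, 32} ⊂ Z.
K = |A + A| / |A| = 5/3

Enumerate A + A = {a + b : a, b ∈ A}. With |A| = 3, there are |A|^2 = 9 ordered sum pairs; collecting distinct values, A + A = {32, 40, 48, 56, 64}, so |A + A| = 5. Thus K = 5/3. Here |A + A| = 2|A| − 1 = 5, the minimum possible — so K = 5/3 is minimal, which holds iff A is an arithmetic progression.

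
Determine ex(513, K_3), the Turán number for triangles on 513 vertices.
ex(513, K_3) = ⌊513^2/4⌋ = 65792

Mantel (1907): a triangle-free graph on n vertices has at most ⌊n^2/4⌋ edges, with equality for the complete bipartite graph K_{⌊n/2⌋, ⌈n/2⌉}. For n = 513: ⌊513^2/4⌋ = ⌊263169/4⌋ = 65792. The extremal graph is K_{256, 257}, which has 256·257 = 65792 edges.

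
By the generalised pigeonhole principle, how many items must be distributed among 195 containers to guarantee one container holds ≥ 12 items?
n = (12 − 1)·195 + 1 = 2146

By the generalised pigeonhole principle, to guarantee some box contains ≥ r objects we need more than (r − 1) · k objects total. Threshold: n = (r − 1) · k + 1. With r = 12 and k = 195: n = 11 · 195 + 1 = 2145 + 1 = 2146. For n = 2145 = 11 · 195, we can put exactly 11 objects in every box, avoiding 12 in any single one — so 2146 is tight.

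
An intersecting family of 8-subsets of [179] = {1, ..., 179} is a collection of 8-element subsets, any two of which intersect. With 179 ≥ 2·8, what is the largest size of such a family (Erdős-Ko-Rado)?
max |F| = C(178, 7) = 996867063280

The Erdős-Ko-Rado theorem states: for n ≥ 2k, an intersecting family of k-subsets of an n-element set has size at most C(n − 1, k − 1), with equality for 'star' families {A ⊆ [n] : |A| = k, i ∈ A} (fix an element i). For n = 179, k = 8: C(178, 7) = 996867063280.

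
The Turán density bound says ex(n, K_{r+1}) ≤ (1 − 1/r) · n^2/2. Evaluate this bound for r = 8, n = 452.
Turán density bound = (7/8) · 452^2/2 = 89383

Turán's theorem: ex(n, K_{r+1}) is achieved by the complete r-partite Turán graph T(n, r) with parts as balanced as possible, and is at most (1 − 1/r) · n^2/2. For r = 8, n = 452: the density bound is (7/8) · 204304/2 = 89383. The integer-valued extremum is e(T(452, 8)) = 89382, which is strictly less than the density bound 89383 since 8 ∤ 452 (the parts of T(452, 8) cannot all be equal).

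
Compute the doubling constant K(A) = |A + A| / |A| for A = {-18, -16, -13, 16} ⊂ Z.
K = |A + A| / |A| = 10/4 = 5/2

Enumerate A + A = {a + b : a, b ∈ A}. With |A| = 4, there are |A|^2 = 16 ordered sum pairs; collecting distinct values, A + A = {-36, -34, -32, -31, -29, -26, -2, 0, 3, 32}, so |A + A| = 10. Thus K = 10/4 = 5/2. For comparison, the minimum possible |A + A| over all 4-element sets is 2·4 − 1 = 7 (so min K = 7/4), attained only by arithmetic progressions.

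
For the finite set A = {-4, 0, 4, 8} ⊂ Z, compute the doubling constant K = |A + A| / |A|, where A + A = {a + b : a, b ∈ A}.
K = |A + A| / |A| = 7/4

Enumerate A + A = {a + b : a, b ∈ A}. With |A| = 4, there are |A|^2 = 16 ordered sum pairs; collecting distinct values, A + A = {-8, -4, 0, 4, 8, 12, 16}, so |A + A| = 7. Thus K = 7/4. Here |A + A| = 2|A| − 1 = 7, the minimum possible — so K = 7/4 is minimal, which holds iff A is an arithmetic progression.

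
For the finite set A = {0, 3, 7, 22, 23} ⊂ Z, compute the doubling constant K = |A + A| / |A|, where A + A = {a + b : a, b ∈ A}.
K = |A + A| / |A| = 15/5 = 3

Enumerate A + A = {a + b : a, b ∈ A}. With |A| = 5, there are |A|^2 = 25 ordered sum pairs; collecting distinct values, A + A = {0, 3, 6, 7, 10, 14, 22, 23, 25, 26, 29, 30, 44, 45, 46}, so |A + A| = 15. Thus K = 15/5 = 3. For comparison, the minimum possible |A + A| over all 5-element sets is 2·5 − 1 = 9 (so min K = 9/5), attained only by arithmetic progressions.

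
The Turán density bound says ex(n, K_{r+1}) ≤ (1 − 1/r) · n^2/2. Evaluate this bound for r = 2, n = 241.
Turán density bound = (1/2) · 241^2/2 = 58081/4 ≈ 14520.25

Turán's theorem: ex(n, K_{r+1}) is achieved by the complete r-partite Turán graph T(n, r) with parts as balanced as possible, and is at most (1 − 1/r) · n^2/2. For r = 2, n = 241: the density bound is (1/2) · 58081/2 = 58081/4 ≈ 14520.25. The integer-valued extremum is e(T(241, 2)) = 14520, which is strictly less than the density bound 58081/4 since 2 ∤ 241 (the parts of T(241, 2) cannot all be equal).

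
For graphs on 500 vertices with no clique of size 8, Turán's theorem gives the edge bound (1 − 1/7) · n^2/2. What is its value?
Turán density bound = (6/7) · 500^2/2 = 750000/7 ≈ 107142.8571

Turán's theorem: ex(n, K_{r+1}) is achieved by the complete r-partite Turán graph T(n, r) with parts as balanced as possible, and is at most (1 − 1/r) · n^2/2. For r = 7, n = 500: the density bound is (6/7) · 250000/2 = 750000/7 ≈ 107142.8571. The integer-valued extremum is e(T(500, 7)) = 107142, which is strictly less than the density bound 750000/7 since 7 ∤ 500 (the parts of T(500, 7) cannot all be equal).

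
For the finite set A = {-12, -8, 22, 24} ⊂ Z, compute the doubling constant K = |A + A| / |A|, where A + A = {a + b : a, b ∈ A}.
K = |A + A| / |A| = 10/4 = 5/2

Enumerate A + A = {a + b : a, b ∈ A}. With |A| = 4, there are |A|^2 = 16 ordered sum pairs; collecting distinct values, A + A = {-24, -20, -16, 10, 12, 14, 16, 44, 46, 48}, so |A + A| = 10. Thus K = 10/4 = 5/2. For comparison, the minimum possible |A + A| over all 4-element sets is 2·4 − 1 = 7 (so min K = 7/4), attained only by arithmetic progressions.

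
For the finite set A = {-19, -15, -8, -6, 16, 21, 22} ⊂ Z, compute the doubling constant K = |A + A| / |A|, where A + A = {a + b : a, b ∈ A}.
K = |A + A| / |A| = 28/7 = 4

Enumerate A + A = {a + b : a, b ∈ A}. With |A| = 7, there are |A|^2 = 49 ordered sum pairs; collecting distinct values, A + A = {-38, -34, -30, -27, -25, -23, -21, -16, -14, -12, -3, 1, 2, 3, 6, 7, 8, 10, 13, 14, 15, 16, 32, 37, 38, 42, 43, 44}, so |A + A| = 28. Thus K = 28/7 = 4. For comparison, the minimum possible |A + A| over all 7-element sets is 2·7 − 1 = 13 (so min K = 13/7), attained only by arithmetic progressions.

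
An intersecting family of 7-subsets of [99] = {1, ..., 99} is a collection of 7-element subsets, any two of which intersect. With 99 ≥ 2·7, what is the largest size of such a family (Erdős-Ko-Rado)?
max |F| = C(98, 6) = 1052618392

The Erdős-Ko-Rado theorem states: for n ≥ 2k, an intersecting family of k-subsets of an n-element set has size at most C(n − 1, k − 1), with equality for 'star' families {A ⊆ [n] : |A| = k, i ∈ A} (fix an element i). For n = 99, k = 7: C(98, 6) = 1052618392.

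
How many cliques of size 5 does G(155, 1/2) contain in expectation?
E[# K_5] = C(155, 5) · (1/2)^C(5, 2) = 698526906 / 2^10 = 349263453/512 ≈ 682155.181641

For each 5-subset S of vertices (there are C(155, 5) = 698526906 such S), let X_S = 1 if S induces a K_5 (all C(5, 2) = 10 edges present). Then P(X_S = 1) = (1/2)^10 = 1/1024. By linearity of expectation, E[# K_5] = C(155, 5) · (1/2)^10 = 698526906 / 1024 = 349263453/512 ≈ 682155.181641.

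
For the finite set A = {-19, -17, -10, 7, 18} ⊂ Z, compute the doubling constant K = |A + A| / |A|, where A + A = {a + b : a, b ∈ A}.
K = |A + A| / |A| = 15/5 = 3

Enumerate A + A = {a + b : a, b ∈ A}. With |A| = 5, there are |A|^2 = 25 ordered sum pairs; collecting distinct values, A + A = {-38, -36, -34, -29, -27, -20, -12, -10, -3, -1, 1, 8, 14, 25, 36}, so |A + A| = 15. Thus K = 15/5 = 3. For comparison, the minimum possible |A + A| over all 5-element sets is 2·5 − 1 = 9 (so min K = 9/5), attained only by arithmetic progressions.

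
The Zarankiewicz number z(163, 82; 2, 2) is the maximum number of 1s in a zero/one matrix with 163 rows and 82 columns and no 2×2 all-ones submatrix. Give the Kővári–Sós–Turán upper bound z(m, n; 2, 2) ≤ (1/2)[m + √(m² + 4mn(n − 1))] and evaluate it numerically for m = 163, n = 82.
z(163, 82; 2, 2) ≤ (1/2)[163 + √(163² + 4·163·82·81)] = (1/2)[163 + √4357153] = 1125.1897

Kővári–Sós–Turán: let r_1, ..., r_163 be the row sums and z = Σ r_i the total number of 1s. Each pair of columns can share at most one row with both entries 1 (else a 2×2 all-ones block appears), so Σ_i C(r_i, 2) ≤ C(82, 2) = 3321. By convexity Σ_i C(r_i, 2) ≥ 163·C(z/163, 2) = z(z − 163)/(2·163), giving z² − 163z − 163·82·81 ≤ 0 and hence z ≤ (1/2)[163 + √(26569 + 4·1082646)] = (1/2)[163 + √4357153] ≈ (1/2)(163 + 2087.3795) = 1125.1897.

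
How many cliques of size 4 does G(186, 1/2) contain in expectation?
E[# K_4] = C(186, 4) · (1/2)^C(4, 2) = 48277230 / 2^6 = 24138615/32 = 754331.71875

For each 4-subset S of vertices (there are C(186, 4) = 48277230 such S), let X_S = 1 if S induces a K_4 (all C(4, 2) = 6 edges present). Then P(X_S = 1) = (1/2)^6 = 1/64. By linearity of expectation, E[# K_4] = C(186, 4) · (1/2)^6 = 48277230 / 64 = 24138615/32 = 754331.71875.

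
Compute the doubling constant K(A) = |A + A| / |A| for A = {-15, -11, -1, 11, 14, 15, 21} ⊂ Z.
K = |A + A| / |A| = 26/7

Enumerate A + A = {a + b : a, b ∈ A}. With |A| = 7, there are |A|^2 = 49 ordered sum pairs; collecting distinct values, A + A = {-30, -26, -22, -16, -12, -4, -2, -1, 0, 3, 4, 6, 10, 13, 14, 20, 22, 25, 26, 28, 29, 30, 32, 35, 36, 42}, so |A + A| = 26. Thus K = 26/7. For comparison, the minimum possible |A + A| over all 7-element sets is 2·7 − 1 = 13 (so min K = 13/7), attained only by arithmetic progressions.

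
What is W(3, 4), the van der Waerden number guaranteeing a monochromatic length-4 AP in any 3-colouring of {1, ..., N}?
W(3, 4) = 293

W(3, 4) = 293. The lower bound W(3, 4) > 292 comes from an explicit good 3-colouring of [1, 292]; the upper bound W(3, 4) ≤ 293 was verified by exhaustive search over 3-colourings of [1, 293].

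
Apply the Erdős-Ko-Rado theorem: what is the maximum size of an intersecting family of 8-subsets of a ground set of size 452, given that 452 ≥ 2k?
max |F| = C(451, 7) = 718596780356400

The Erdős-Ko-Rado theorem states: for n ≥ 2k, an intersecting family of k-subsets of an n-element set has size at most C(n − 1, k − 1), with equality for 'star' families {A ⊆ [n] : |A| = k, i ∈ A} (fix an element i). For n = 452, k = 8: C(451, 7) = 718596780356400.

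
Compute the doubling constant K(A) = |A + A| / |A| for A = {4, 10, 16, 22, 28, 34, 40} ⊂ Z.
K = |A + A| / |A| = 13/7

Enumerate A + A = {a + b : a, b ∈ A}. With |A| = 7, there are |A|^2 = 49 ordered sum pairs; collecting distinct values, A + A = {8, 14, 20, 26, 32, 38, 44, 50, 56, 62, 68, 74, 80}, so |A + A| = 13. Thus K = 13/7. Here |A + A| = 2|A| − 1 = 13, the minimum possible — so K = 13/7 is minimal, which holds iff A is an arithmetic progression.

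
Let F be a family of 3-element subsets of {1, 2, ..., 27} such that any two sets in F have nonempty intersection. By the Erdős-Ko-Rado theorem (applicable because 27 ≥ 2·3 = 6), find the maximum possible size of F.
max |F| = C(26, 2) = 325

Erdős-Ko-Rado (1961): when n ≥ 2k, max |F| = C(n−1, k−1). The bound is attained by the star {A : i ∈ A} for any fixed i ∈ [n]. Here C(27−1, 3−1) = C(26, 2) = 325.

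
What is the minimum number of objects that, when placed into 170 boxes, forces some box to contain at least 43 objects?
n = (43 − 1)·170 + 1 = 7141

By the generalised pigeonhole principle, to guarantee some box contains ≥ r objects we need more than (r − 1) · k objects total. Threshold: n = (r − 1) · k + 1. With r = 43 and k = 170: n = 42 · 170 + 1 = 7140 + 1 = 7141. For n = 7140 = 42 · 170, we can put exactly 42 objects in every box, avoiding 43 in any single one — so 7141 is tight.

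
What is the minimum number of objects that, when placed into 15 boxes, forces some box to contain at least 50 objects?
n = (50 − 1)·15 + 1 = 736

By the generalised pigeonhole principle, to guarantee some box contains ≥ r objects we need more than (r − 1) · k objects total. Threshold: n = (r − 1) · k + 1. With r = 50 and k = 15: n = 49 · 15 + 1 = 735 + 1 = 736. For n = 735 = 49 · 15, we can put exactly 49 objects in every box, avoiding 50 in any single one — so 736 is tight.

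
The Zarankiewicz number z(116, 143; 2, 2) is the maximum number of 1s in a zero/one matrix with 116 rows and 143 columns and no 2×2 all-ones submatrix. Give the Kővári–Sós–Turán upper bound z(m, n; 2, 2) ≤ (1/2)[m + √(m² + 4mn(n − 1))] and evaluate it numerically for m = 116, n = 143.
z(116, 143; 2, 2) ≤ (1/2)[116 + √(116² + 4·116·143·142)] = (1/2)[116 + √9435440] = 1593.8581

Kővári–Sós–Turán: let r_1, ..., r_116 be the row sums and z = Σ r_i the total number of 1s. Each pair of columns can share at most one row with both entries 1 (else a 2×2 all-ones block appears), so Σ_i C(r_i, 2) ≤ C(143, 2) = 10153. By convexity Σ_i C(r_i, 2) ≥ 116·C(z/116, 2) = z(z − 116)/(2·116), giving z² − 116z − 116·143·142 ≤ 0 and hence z ≤ (1/2)[116 + √(13456 + 4·2355496)] = (1/2)[116 + √9435440] ≈ (1/2)(116 + 3071.7161) = 1593.8581.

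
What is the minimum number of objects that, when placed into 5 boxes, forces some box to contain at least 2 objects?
n = (2 − 1)·5 + 1 = 6

By the generalised pigeonhole principle, to guarantee some box contains ≥ r objects we need more than (r − 1) · k objects total. Threshold: n = (r − 1) · k + 1. With r = 2 and k = 5: n = 1 · 5 + 1 = 5 + 1 = 6. For n = 5 = 1 · 5, we can put exactly 1 objects in every box, avoiding 2 in any single one — so 6 is tight.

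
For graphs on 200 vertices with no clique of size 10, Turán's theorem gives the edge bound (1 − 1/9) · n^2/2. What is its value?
Turán density bound = (8/9) · 200^2/2 = 160000/9 ≈ 17777.7778

Turán's theorem: ex(n, K_{r+1}) is achieved by the complete r-partite Turán graph T(n, r) with parts as balanced as possible, and is at most (1 − 1/r) · n^2/2. For r = 9, n = 200: the density bound is (8/9) · 40000/2 = 160000/9 ≈ 17777.7778. The integer-valued extremum is e(T(200, 9)) = 17777, which is strictly less than the density bound 160000/9 since 9 ∤ 200 (the parts of T(200, 9) cannot all be equal).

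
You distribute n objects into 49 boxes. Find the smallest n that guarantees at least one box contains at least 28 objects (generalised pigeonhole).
n = (28 − 1)·49 + 1 = 1324

By the generalised pigeonhole principle, to guarantee some box contains ≥ r objects we need more than (r − 1) · k objects total. Threshold: n = (r − 1) · k + 1. With r = 28 and k = 49: n = 27 · 49 + 1 = 1323 + 1 = 1324. For n = 1323 = 27 · 49, we can put exactly 27 objects in every box, avoiding 28 in any single one — so 1324 is tight.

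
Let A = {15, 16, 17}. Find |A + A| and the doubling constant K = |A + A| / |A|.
K = |A + A| / |A| = 5/3

Enumerate A + A = {a + b : a, b ∈ A}. With |A| = 3, there are |A|^2 = 9 ordered sum pairs; collecting distinct values, A + A = {30, 31, 32, 33, 34}, so |A + A| = 5. Thus K = 5/3. Here |A + A| = 2|A| − 1 = 5, the minimum possible — so K = 5/3 is minimal, which holds iff A is an arithmetic progression.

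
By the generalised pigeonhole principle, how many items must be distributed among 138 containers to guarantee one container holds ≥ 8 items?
n = (8 − 1)·138 + 1 = 967

By the generalised pigeonhole principle, to guarantee some box contains ≥ r objects we need more than (r − 1) · k objects total. Threshold: n = (r − 1) · k + 1. With r = 8 and k = 138: n = 7 · 138 + 1 = 966 + 1 = 967. For n = 966 = 7 · 138, we can put exactly 7 objects in every box, avoiding 8 in any single one — so 967 is tight.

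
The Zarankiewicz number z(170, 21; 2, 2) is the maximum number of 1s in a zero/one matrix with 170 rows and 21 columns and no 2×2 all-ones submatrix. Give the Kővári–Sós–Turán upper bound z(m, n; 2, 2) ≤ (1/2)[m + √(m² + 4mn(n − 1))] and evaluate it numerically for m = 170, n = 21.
z(170, 21; 2, 2) ≤ (1/2)[170 + √(170² + 4·170·21·20)] = (1/2)[170 + √314500] = 365.4015

Kővári–Sós–Turán: let r_1, ..., r_170 be the row sums and z = Σ r_i the total number of 1s. Each pair of columns can share at most one row with both entries 1 (else a 2×2 all-ones block appears), so Σ_i C(r_i, 2) ≤ C(21, 2) = 210. By convexity Σ_i C(r_i, 2) ≥ 170·C(z/170, 2) = z(z − 170)/(2·170), giving z² − 170z − 170·21·20 ≤ 0 and hence z ≤ (1/2)[170 + √(28900 + 4·71400)] = (1/2)[170 + √314500] ≈ (1/2)(170 + 560.803) = 365.4015.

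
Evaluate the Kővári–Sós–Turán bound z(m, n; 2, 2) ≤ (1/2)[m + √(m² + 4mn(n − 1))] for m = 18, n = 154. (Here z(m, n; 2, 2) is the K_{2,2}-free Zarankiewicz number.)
z(18, 154; 2, 2) ≤ (1/2)[18 + √(18² + 4·18·154·153)] = (1/2)[18 + √1696788] = 660.3041

Kővári–Sós–Turán: let r_1, ..., r_18 be the row sums and z = Σ r_i the total number of 1s. Each pair of columns can share at most one row with both entries 1 (else a 2×2 all-ones block appears), so Σ_i C(r_i, 2) ≤ C(154, 2) = 11781. By convexity Σ_i C(r_i, 2) ≥ 18·C(z/18, 2) = z(z − 18)/(2·18), giving z² − 18z − 18·154·153 ≤ 0 and hence z ≤ (1/2)[18 + √(324 + 4·424116)] = (1/2)[18 + √1696788] ≈ (1/2)(18 + 1302.6082) = 660.3041.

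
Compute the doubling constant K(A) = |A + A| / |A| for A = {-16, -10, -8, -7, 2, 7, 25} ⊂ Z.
K = |A + A| / |A| = 26/7

Enumerate A + A = {a + b : a, b ∈ A}. With |A| = 7, there are |A|^2 = 49 ordered sum pairs; collecting distinct values, A + A = {-32, -26, -24, -23, -20, -18, -17, -16, -15, -14, -9, -8, -6, -5, -3, -1, 0, 4, 9, 14, 15, 17, 18, 27, 32, 50}, so |A + A| = 26. Thus K = 26/7. For comparison, the minimum possible |A + A| over all 7-element sets is 2·7 − 1 = 13 (so min K = 13/7), attained only by arithmetic progressions.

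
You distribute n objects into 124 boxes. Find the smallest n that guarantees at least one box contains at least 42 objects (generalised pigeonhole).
n = (42 − 1)·124 + 1 = 5085

By the generalised pigeonhole principle, to guarantee some box contains ≥ r objects we need more than (r − 1) · k objects total. Threshold: n = (r − 1) · k + 1. With r = 42 and k = 124: n = 41 · 124 + 1 = 5084 + 1 = 5085. For n = 5084 = 41 · 124, we can put exactly 41 objects in every box, avoiding 42 in any single one — so 5085 is tight.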